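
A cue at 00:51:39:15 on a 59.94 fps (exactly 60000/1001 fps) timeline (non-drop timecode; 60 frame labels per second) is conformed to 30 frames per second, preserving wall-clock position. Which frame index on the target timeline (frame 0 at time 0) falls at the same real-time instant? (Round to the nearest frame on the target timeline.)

Source frame index: (0×3600 + 51×60 + 39) × 60 + 15 = 185955.
Real time: 185955 / (60000/1001) = 12409397/4000 s.
Target frame: (12409397/4000) × (30) = 37228191/400 ≈ 93070.477 → 93070.

frame 93070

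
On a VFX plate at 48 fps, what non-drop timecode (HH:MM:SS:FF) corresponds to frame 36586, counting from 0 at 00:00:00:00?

36586 ÷ 48 = 762 full seconds, remainder 10 frames.
762 s = 0 h 12 min 42 s.
Timecode: 00:12:42:10.

00:12:42:10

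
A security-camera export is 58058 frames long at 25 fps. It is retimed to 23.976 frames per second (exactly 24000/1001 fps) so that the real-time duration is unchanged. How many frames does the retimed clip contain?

55680 frames

Target frames = source frames × (target rate / source rate) = 58058 × (24000/1001)/(25) = 58058 × 960/1001 = 55680.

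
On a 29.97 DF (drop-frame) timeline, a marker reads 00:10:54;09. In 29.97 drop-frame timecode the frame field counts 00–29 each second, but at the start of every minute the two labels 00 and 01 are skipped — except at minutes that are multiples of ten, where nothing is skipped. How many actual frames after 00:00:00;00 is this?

19611

As if non-drop at 30 labels/s: (0 × 3600 + 10 × 60 + 54) × 30 + 9 = 19629.
Minute boundaries passed: 10; those not divisible by 10: 10 − 1 = 9; dropped labels = 2 × 9 = 18.
Actual frame index = 19629 − 18 = 19611.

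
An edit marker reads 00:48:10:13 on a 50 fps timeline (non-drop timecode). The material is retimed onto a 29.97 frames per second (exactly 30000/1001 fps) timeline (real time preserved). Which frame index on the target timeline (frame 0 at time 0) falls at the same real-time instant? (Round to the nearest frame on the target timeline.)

frame 86621

Source frame index: (0×3600 + 48×60 + 10) × 50 + 13 = 144513.
Real time: 144513 / (50) = 144513/50 s.
Target frame: (144513/50) × (30000/1001) = 86707800/1001 ≈ 86621.179 → 86621.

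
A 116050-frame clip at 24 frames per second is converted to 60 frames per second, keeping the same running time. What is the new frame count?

290125 frames

Target frames = source frames × (target rate / source rate) = 116050 × (60)/(24) = 116050 × 5/2 = 290125.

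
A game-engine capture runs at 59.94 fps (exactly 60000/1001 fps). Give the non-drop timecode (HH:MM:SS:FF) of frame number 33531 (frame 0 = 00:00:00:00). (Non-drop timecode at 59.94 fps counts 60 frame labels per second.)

33531 ÷ 60 = 558 full seconds, remainder 51 frames.
558 s = 0 h 9 min 18 s.
Timecode: 00:09:18:51.

00:09:18:51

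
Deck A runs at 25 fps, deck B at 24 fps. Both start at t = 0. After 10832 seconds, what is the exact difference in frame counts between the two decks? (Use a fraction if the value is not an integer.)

10832 frames

A emits 25 × 10832 = 270800 frames; B emits 24 × 10832 = 259968.
Difference = 10832 frames; B is behind A.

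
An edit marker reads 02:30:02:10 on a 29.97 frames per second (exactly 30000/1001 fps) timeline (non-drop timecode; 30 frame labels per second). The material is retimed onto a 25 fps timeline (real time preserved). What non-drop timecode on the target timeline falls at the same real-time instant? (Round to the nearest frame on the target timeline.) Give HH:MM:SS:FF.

Source frame index: (2×3600 + 30×60 + 2) × 30 + 10 = 270070.
Real time: 270070 / (30000/1001) = 27034007/3000 s.
Target frame: (27034007/3000) × (25) = 27034007/120 ≈ 225283.392 → 225283.
At 25 labels/s: frame 225283 → 02:30:11:08.

02:30:11:08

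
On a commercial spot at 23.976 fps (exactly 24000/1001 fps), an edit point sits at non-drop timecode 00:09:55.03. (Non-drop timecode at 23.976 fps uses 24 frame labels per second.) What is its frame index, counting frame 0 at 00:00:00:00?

Total seconds to the label: (0 × 3600 + 9 × 60 + 55) = 595.
Frame index = 595 × 24 + 3 = 14283.

frame 14283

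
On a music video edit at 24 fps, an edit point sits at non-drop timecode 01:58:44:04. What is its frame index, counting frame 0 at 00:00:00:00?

frame 170980

Total seconds to the label: (1 × 3600 + 58 × 60 + 44) = 7124.
Frame index = 7124 × 24 + 4 = 170980.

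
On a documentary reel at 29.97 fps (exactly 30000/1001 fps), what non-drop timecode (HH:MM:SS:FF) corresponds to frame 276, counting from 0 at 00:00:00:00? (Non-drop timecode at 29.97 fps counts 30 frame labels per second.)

276 ÷ 30 = 9 full seconds, remainder 6 frames.
9 s = 0 h 0 min 9 s.
Timecode: 00:00:09:06.

00:00:09:06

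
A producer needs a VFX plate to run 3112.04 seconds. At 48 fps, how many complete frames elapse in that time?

149377 frames

Frames = 3112.04 × 48 = 3734448/25 ≈ 149377.9200.
Complete frames: 149377.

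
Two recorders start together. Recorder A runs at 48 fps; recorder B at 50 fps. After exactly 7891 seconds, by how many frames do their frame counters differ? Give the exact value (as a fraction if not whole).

A emits 48 × 7891 = 378768 frames; B emits 50 × 7891 = 394550.
Difference = 15782 frames; B is ahead of A.

15782 frames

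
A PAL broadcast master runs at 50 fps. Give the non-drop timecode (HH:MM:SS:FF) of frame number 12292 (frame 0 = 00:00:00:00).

12292 ÷ 50 = 245 full seconds, remainder 42 frames.
245 s = 0 h 4 min 5 s.
Timecode: 00:04:05:42.

00:04:05:42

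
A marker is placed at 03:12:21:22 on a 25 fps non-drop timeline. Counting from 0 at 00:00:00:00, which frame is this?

288547

Total seconds to the label: (3 × 3600 + 12 × 60 + 21) = 11541.
Frame index = 11541 × 25 + 22 = 288547.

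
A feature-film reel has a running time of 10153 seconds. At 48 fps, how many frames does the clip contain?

487344 frames

Frames = 10153 × 48 = 487344.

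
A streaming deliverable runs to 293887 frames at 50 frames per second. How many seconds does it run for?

Running time = 293887 / (50) = 5877.74 s.

5877.74 seconds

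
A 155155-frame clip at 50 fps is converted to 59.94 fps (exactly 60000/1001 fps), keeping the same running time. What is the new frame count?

Target frames = source frames × (target rate / source rate) = 155155 × (60000/1001)/(50) = 155155 × 1200/1001 = 186000.

186000 frames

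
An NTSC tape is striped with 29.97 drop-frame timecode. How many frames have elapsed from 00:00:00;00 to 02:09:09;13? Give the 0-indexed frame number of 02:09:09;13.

232249

As if non-drop at 30 labels/s: (2 × 3600 + 9 × 60 + 9) × 30 + 13 = 232483.
Minute boundaries passed: 129; those not divisible by 10: 129 − 12 = 117; dropped labels = 2 × 117 = 234.
Actual frame index = 232483 − 234 = 232249.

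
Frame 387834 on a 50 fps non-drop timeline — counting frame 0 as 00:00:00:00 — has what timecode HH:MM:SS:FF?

02:09:16:34

387834 ÷ 50 = 7756 full seconds, remainder 34 frames.
7756 s = 2 h 9 min 16 s.
Timecode: 02:09:16:34.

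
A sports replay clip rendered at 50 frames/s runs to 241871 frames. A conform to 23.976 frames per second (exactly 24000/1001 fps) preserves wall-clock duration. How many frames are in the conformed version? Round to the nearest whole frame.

Frames at target rate = 241871 × (24000/1001) / (50) = 16585440/143 ≈ 115982.098.
Nearest whole frame: 115982.

115982 frames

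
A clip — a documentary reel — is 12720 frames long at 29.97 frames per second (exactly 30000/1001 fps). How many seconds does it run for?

Running time = 12720 / (30000/1001) = 424.424 s.

424.424 seconds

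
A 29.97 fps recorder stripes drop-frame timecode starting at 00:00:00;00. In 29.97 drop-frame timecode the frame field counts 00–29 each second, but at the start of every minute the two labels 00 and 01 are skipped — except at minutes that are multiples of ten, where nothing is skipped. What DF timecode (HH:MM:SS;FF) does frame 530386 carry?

04:54:57;06

Each 10-minute DF block holds 10 × 60 × 30 − 9 × 2 = 17982 frames. 530386 ÷ 17982 → 29 full blocks, remainder 8908.
Within the partial block the first minute is 1800 frames and each further minute 1798, so 4 further minute boundaries passed. Total skipped labels = 18 × 29 + 2 × 4 = 530.
Non-drop label index = 530386 + 530 = 530916; at 30 labels/s that is 04:54:57:06, i.e. DF 04:54:57;06.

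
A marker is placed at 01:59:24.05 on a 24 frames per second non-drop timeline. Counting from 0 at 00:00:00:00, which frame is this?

frame 171941

Total seconds to the label: (1 × 3600 + 59 × 60 + 24) = 7164.
Frame index = 7164 × 24 + 5 = 171941.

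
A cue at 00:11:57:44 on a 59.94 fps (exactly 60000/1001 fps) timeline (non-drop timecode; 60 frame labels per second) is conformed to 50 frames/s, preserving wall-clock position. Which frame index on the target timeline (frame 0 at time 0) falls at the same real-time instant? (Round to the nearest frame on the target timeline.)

frame 35923

Source frame index: (0×3600 + 11×60 + 57) × 60 + 44 = 43064.
Real time: 43064 / (60000/1001) = 5388383/7500 s.
Target frame: (5388383/7500) × (50) = 5388383/150 ≈ 35922.553 → 35923.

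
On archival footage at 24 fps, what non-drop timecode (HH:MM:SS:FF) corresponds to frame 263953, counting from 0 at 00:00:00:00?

263953 ÷ 24 = 10998 full seconds, remainder 1 frame.
10998 s = 3 h 3 min 18 s.
Timecode: 03:03:18:01.

03:03:18:01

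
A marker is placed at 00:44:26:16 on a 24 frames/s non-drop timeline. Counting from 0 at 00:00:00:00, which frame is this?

64000

Total seconds to the label: (0 × 3600 + 44 × 60 + 26) = 2666.
Frame index = 2666 × 24 + 16 = 64000.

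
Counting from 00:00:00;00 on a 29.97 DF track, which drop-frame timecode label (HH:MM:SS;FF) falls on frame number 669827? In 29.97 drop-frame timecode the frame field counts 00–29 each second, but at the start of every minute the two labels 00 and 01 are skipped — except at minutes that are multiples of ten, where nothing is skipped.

Ten DF minutes hold 17982 frames, so frame 669827 lies in block 37 (frames 665334–683315) with 4493 frames into that block.
The block's first minute is 1800 frames and the rest 1798 each; 4493 frames reaches minute 2, so 37 × 18 + 2 × 2 = 670 labels have been skipped so far.
Adding those back, label number 669827 + 670 = 670497 at 30 labels/s is 22349 s + 27 f = 6 h 12 min 29 s frame 27, i.e. 06:12:29;27.

06:12:29;27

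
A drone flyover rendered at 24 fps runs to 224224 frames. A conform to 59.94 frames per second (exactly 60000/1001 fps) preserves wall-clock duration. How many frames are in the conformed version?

560000 frames

Target frames = source frames × (target rate / source rate) = 224224 × (60000/1001)/(24) = 224224 × 2500/1001 = 560000.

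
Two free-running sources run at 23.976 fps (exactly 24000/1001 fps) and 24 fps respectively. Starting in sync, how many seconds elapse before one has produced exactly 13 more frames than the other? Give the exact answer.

The gap grows by |24 − 24000/1001| = 24/1001 frames per second.
Time for a 13-frame gap: 13 ÷ (24/1001) = 13013/24 s.

13013/24 seconds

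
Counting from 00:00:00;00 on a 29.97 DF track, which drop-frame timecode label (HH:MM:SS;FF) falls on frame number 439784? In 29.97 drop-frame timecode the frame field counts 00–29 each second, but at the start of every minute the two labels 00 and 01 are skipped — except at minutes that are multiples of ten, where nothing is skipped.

Each 10-minute DF block holds 10 × 60 × 30 − 9 × 2 = 17982 frames. 439784 ÷ 17982 → 24 full blocks, remainder 8216.
Within the partial block the first minute is 1800 frames and each further minute 1798, so 4 further minute boundaries passed. Total skipped labels = 18 × 24 + 2 × 4 = 440.
Non-drop label index = 439784 + 440 = 440224; at 30 labels/s that is 04:04:34:04, i.e. DF 04:04:34;04.

04:04:34;04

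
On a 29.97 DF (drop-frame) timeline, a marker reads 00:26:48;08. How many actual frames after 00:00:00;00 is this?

Complete 10-minute blocks: 2, each 17982 frames → 35964.
Remaining 6 whole minutes in the current block: 1800 + 5 × 1798 = 10790 frames.
Within the current minute: 48 × 30 + 8 − 2 = 1446 (labels ;00/;01 skipped at this minute). Total = 35964 + 10790 + 1446 = 48200.

48200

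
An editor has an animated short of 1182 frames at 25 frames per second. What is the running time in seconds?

Running time = 1182 / (25) = 47.28 s.

47.28 seconds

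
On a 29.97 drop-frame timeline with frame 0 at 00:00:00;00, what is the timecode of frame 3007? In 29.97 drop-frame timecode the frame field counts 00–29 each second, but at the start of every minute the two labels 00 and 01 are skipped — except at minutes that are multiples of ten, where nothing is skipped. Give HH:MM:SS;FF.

Ten DF minutes hold 17982 frames, so frame 3007 lies in block 0 (frames 0–17981) with 3007 frames into that block.
The block's first minute is 1800 frames and the rest 1798 each; 3007 frames reaches minute 1, so 0 × 18 + 1 × 2 = 2 labels have been skipped so far.
Adding those back, label number 3007 + 2 = 3009 at 30 labels/s is 100 s + 9 f = 0 h 1 min 40 s frame 9, i.e. 00:01:40;09.

00:01:40;09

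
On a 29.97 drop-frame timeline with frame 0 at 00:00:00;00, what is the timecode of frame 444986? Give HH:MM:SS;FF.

Ten DF minutes hold 17982 frames, so frame 444986 lies in block 24 (frames 431568–449549) with 13418 frames into that block.
The block's first minute is 1800 frames and the rest 1798 each; 13418 frames reaches minute 7, so 24 × 18 + 7 × 2 = 446 labels have been skipped so far.
Adding those back, label number 444986 + 446 = 445432 at 30 labels/s is 14847 s + 22 f = 4 h 7 min 27 s frame 22, i.e. 04:07:27;22.

04:07:27;22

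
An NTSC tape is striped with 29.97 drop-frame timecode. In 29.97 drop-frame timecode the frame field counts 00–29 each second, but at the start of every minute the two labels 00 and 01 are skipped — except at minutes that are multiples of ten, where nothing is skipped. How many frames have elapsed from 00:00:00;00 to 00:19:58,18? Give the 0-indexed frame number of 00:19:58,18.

35922

As if non-drop at 30 labels/s: (0 × 3600 + 19 × 60 + 58) × 30 + 18 = 35958.
Minute boundaries passed: 19; those not divisible by 10: 19 − 1 = 18; dropped labels = 2 × 18 = 36.
Actual frame index = 35958 − 36 = 35922.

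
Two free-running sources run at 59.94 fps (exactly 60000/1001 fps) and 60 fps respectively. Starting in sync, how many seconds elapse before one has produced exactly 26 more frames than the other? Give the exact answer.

The gap grows by |60 − 60000/1001| = 60/1001 frames per second.
Time for a 26-frame gap: 26 ÷ (60/1001) = 13013/30 s.

13013/30 seconds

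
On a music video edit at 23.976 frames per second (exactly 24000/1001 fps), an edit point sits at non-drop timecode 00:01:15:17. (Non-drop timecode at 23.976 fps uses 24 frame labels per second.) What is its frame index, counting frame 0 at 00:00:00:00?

1817

Total seconds to the label: (0 × 3600 + 1 × 60 + 15) = 75.
Frame index = 75 × 24 + 17 = 1817.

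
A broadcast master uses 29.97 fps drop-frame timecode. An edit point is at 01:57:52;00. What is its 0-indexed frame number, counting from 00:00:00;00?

211948

Complete 10-minute blocks: 11, each 17982 frames → 197802.
Remaining 7 whole minutes in the current block: 1800 + 6 × 1798 = 12588 frames.
Within the current minute: 52 × 30 + 0 − 2 = 1558 (labels ;00/;01 skipped at this minute). Total = 197802 + 12588 + 1558 = 211948.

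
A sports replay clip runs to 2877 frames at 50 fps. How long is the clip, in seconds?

Running time = 2877 / (50) = 57.54 s.

57.54 seconds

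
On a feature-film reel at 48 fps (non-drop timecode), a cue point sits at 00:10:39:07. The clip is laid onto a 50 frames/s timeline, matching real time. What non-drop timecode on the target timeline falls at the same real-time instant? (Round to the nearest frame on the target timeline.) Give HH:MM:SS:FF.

Source frame index: (0×3600 + 10×60 + 39) × 48 + 7 = 30679.
Real time: 30679 / (48) = 30679/48 s.
Target frame: (30679/48) × (50) = 766975/24 ≈ 31957.292 → 31957.
At 50 labels/s: frame 31957 → 00:10:39:07.

00:10:39:07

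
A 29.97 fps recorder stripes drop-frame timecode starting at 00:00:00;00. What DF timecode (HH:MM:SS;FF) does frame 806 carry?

00:00:26;26

Ten DF minutes hold 17982 frames, so frame 806 lies in block 0 (frames 0–17981) with 806 frames into that block.
The block's first minute is 1800 frames and the rest 1798 each; 806 frames reaches minute 0, so 0 × 18 + 0 × 2 = 0 labels have been skipped so far.
Adding those back, label number 806 + 0 = 806 at 30 labels/s is 26 s + 26 f = 0 h 0 min 26 s frame 26, i.e. 00:00:26;26.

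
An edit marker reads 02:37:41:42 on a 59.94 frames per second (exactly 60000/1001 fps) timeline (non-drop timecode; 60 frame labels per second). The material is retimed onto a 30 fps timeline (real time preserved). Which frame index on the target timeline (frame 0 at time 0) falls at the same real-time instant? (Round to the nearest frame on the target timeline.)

frame 284135

Source frame index: (2×3600 + 37×60 + 41) × 60 + 42 = 567702.
Real time: 567702 / (60000/1001) = 94711617/10000 s.
Target frame: (94711617/10000) × (30) = 284134851/1000 ≈ 284134.851 → 284135.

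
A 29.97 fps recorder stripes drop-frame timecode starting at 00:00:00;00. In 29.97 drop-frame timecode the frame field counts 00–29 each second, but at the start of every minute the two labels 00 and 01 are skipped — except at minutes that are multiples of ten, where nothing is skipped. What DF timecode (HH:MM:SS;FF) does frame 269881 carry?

Each 10-minute DF block holds 10 × 60 × 30 − 9 × 2 = 17982 frames. 269881 ÷ 17982 → 15 full blocks, remainder 151.
Within the partial block the first minute is 1800 frames and each further minute 1798, so 0 further minute boundaries passed. Total skipped labels = 18 × 15 + 2 × 0 = 270.
Non-drop label index = 269881 + 270 = 270151; at 30 labels/s that is 02:30:05:01, i.e. DF 02:30:05;01.

02:30:05;01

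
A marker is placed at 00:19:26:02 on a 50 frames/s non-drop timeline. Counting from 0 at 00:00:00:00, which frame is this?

frame 58302

Total seconds to the label: (0 × 3600 + 19 × 60 + 26) = 1166.
Frame index = 1166 × 50 + 2 = 58302.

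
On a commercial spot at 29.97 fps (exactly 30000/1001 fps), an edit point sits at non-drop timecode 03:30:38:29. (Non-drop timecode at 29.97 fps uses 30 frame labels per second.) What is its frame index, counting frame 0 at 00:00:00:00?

Total seconds to the label: (3 × 3600 + 30 × 60 + 38) = 12638.
Frame index = 12638 × 30 + 29 = 379169.

frame 379169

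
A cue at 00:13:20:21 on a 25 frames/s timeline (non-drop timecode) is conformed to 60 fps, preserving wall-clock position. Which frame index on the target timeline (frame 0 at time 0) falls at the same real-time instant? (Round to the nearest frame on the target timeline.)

Source frame index: (0×3600 + 13×60 + 20) × 25 + 21 = 20021.
Real time: 20021 / (25) = 20021/25 s.
Target frame: (20021/25) × (60) = 240252/5 ≈ 48050.400 → 48050.

frame 48050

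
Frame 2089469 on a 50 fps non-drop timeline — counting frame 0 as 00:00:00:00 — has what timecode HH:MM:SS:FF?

2089469 ÷ 50 = 41789 full seconds, remainder 19 frames.
41789 s = 11 h 36 min 29 s.
Timecode: 11:36:29:19.

11:36:29:19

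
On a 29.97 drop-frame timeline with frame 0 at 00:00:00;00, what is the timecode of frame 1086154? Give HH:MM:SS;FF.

10:04:01;12

Each 10-minute DF block holds 10 × 60 × 30 − 9 × 2 = 17982 frames. 1086154 ÷ 17982 → 60 full blocks, remainder 7234.
Within the partial block the first minute is 1800 frames and each further minute 1798, so 4 further minute boundaries passed. Total skipped labels = 18 × 60 + 2 × 4 = 1088.
Non-drop label index = 1086154 + 1088 = 1087242; at 30 labels/s that is 10:04:01:12, i.e. DF 10:04:01;12.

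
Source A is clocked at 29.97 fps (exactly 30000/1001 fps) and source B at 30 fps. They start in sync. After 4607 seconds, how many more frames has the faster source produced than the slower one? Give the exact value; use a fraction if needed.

138210/1001 frames

A emits 30000/1001 × 4607 = 138210000/1001 frames; B emits 30 × 4607 = 138210.
Difference = 138210/1001 frames (≈ 138.0719); B is ahead of A.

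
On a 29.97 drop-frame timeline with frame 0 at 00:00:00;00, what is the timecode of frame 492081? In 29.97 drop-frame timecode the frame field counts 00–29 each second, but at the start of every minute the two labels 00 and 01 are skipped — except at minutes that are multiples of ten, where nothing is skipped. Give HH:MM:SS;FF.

Each 10-minute DF block holds 10 × 60 × 30 − 9 × 2 = 17982 frames. 492081 ÷ 17982 → 27 full blocks, remainder 6567.
Within the partial block the first minute is 1800 frames and each further minute 1798, so 3 further minute boundaries passed. Total skipped labels = 18 × 27 + 2 × 3 = 492.
Non-drop label index = 492081 + 492 = 492573; at 30 labels/s that is 04:33:39:03, i.e. DF 04:33:39;03.

04:33:39;03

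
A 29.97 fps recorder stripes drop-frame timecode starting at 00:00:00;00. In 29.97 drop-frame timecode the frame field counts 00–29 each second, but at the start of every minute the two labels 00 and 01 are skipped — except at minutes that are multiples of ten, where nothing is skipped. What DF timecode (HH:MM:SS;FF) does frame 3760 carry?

Each 10-minute DF block holds 10 × 60 × 30 − 9 × 2 = 17982 frames. 3760 ÷ 17982 → 0 full blocks, remainder 3760.
Within the partial block the first minute is 1800 frames and each further minute 1798, so 2 further minute boundaries passed. Total skipped labels = 18 × 0 + 2 × 2 = 4.
Non-drop label index = 3760 + 4 = 3764; at 30 labels/s that is 00:02:05:14, i.e. DF 00:02:05;14.

00:02:05;14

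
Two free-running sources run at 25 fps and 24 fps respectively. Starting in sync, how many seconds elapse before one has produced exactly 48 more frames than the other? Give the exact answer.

The gap grows by |24 − 25| = 1 frame per second.
Time for a 48-frame gap: 48 ÷ (1) = 48 s.

48 seconds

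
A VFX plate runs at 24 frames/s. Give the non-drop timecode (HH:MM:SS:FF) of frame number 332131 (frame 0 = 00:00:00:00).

03:50:38:19

332131 ÷ 24 = 13838 full seconds, remainder 19 frames.
13838 s = 3 h 50 min 38 s.
Timecode: 03:50:38:19.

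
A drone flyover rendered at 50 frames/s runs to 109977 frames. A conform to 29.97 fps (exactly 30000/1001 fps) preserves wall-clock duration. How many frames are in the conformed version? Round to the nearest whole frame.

65920 frames

Frames at target rate = 109977 × (30000/1001) / (50) = 9426600/143 ≈ 65920.280.
Nearest whole frame: 65920.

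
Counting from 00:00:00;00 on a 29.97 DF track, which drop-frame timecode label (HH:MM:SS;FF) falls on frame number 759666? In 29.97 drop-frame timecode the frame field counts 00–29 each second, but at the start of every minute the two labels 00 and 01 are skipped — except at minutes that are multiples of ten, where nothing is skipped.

Each 10-minute DF block holds 10 × 60 × 30 − 9 × 2 = 17982 frames. 759666 ÷ 17982 → 42 full blocks, remainder 4422.
Within the partial block the first minute is 1800 frames and each further minute 1798, so 2 further minute boundaries passed. Total skipped labels = 18 × 42 + 2 × 2 = 760.
Non-drop label index = 759666 + 760 = 760426; at 30 labels/s that is 07:02:27:16, i.e. DF 07:02:27;16.

07:02:27;16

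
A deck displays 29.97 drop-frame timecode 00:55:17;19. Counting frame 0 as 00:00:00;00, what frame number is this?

As if non-drop at 30 labels/s: (0 × 3600 + 55 × 60 + 17) × 30 + 19 = 99529.
Minute boundaries passed: 55; those not divisible by 10: 55 − 5 = 50; dropped labels = 2 × 50 = 100.
Actual frame index = 99529 − 100 = 99429.

99429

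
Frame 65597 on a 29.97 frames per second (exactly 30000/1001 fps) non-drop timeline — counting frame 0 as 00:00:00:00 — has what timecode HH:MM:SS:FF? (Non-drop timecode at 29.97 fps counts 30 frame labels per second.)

65597 ÷ 30 = 2186 full seconds, remainder 17 frames.
2186 s = 0 h 36 min 26 s.
Timecode: 00:36:26:17.

00:36:26:17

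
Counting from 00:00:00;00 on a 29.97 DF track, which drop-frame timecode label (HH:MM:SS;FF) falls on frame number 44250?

00:24:36;14

Ten DF minutes hold 17982 frames, so frame 44250 lies in block 2 (frames 35964–53945) with 8286 frames into that block.
The block's first minute is 1800 frames and the rest 1798 each; 8286 frames reaches minute 4, so 2 × 18 + 4 × 2 = 44 labels have been skipped so far.
Adding those back, label number 44250 + 44 = 44294 at 30 labels/s is 1476 s + 14 f = 0 h 24 min 36 s frame 14, i.e. 00:24:36;14.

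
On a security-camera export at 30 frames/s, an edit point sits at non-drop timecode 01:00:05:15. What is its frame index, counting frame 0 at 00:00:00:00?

frame 108165

Total seconds to the label: (1 × 3600 + 0 × 60 + 5) = 3605.
Frame index = 3605 × 30 + 15 = 108165.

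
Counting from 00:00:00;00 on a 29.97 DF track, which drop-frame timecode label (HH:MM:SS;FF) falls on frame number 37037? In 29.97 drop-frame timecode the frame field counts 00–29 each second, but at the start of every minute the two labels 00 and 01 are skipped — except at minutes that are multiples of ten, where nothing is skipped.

00:20:35;23

Ten DF minutes hold 17982 frames, so frame 37037 lies in block 2 (frames 35964–53945) with 1073 frames into that block.
The block's first minute is 1800 frames and the rest 1798 each; 1073 frames reaches minute 0, so 2 × 18 + 0 × 2 = 36 labels have been skipped so far.
Adding those back, label number 37037 + 36 = 37073 at 30 labels/s is 1235 s + 23 f = 0 h 20 min 35 s frame 23, i.e. 00:20:35;23.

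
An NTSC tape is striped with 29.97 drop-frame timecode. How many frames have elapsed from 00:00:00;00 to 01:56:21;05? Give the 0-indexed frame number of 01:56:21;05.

Complete 10-minute blocks: 11, each 17982 frames → 197802.
Remaining 6 whole minutes in the current block: 1800 + 5 × 1798 = 10790 frames.
Within the current minute: 21 × 30 + 5 − 2 = 633 (labels ;00/;01 skipped at this minute). Total = 197802 + 10790 + 633 = 209225.

209225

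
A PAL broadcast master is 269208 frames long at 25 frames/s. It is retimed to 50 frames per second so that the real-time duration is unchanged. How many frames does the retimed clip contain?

Frames at target rate = 269208 × (50) / (25) = 538416.

538416 frames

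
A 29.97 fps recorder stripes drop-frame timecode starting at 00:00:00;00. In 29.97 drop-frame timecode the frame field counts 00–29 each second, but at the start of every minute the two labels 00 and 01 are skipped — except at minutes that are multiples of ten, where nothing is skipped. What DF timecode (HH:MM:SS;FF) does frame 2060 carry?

Ten DF minutes hold 17982 frames, so frame 2060 lies in block 0 (frames 0–17981) with 2060 frames into that block.
The block's first minute is 1800 frames and the rest 1798 each; 2060 frames reaches minute 1, so 0 × 18 + 1 × 2 = 2 labels have been skipped so far.
Adding those back, label number 2060 + 2 = 2062 at 30 labels/s is 68 s + 22 f = 0 h 1 min 8 s frame 22, i.e. 00:01:08;22.

00:01:08;22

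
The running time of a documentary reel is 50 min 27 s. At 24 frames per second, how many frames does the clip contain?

72648 frames

50 min 27 s = 3027 s.
Frames = 3027 × 24 = 72648.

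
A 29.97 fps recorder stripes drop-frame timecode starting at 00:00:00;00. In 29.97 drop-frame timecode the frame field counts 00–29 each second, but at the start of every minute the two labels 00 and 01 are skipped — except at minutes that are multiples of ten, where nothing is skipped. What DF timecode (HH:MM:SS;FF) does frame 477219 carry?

04:25:23;07

Ten DF minutes hold 17982 frames, so frame 477219 lies in block 26 (frames 467532–485513) with 9687 frames into that block.
The block's first minute is 1800 frames and the rest 1798 each; 9687 frames reaches minute 5, so 26 × 18 + 5 × 2 = 478 labels have been skipped so far.
Adding those back, label number 477219 + 478 = 477697 at 30 labels/s is 15923 s + 7 f = 4 h 25 min 23 s frame 7, i.e. 04:25:23;07.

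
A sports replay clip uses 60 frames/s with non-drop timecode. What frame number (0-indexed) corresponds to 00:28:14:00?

Total seconds to the label: (0 × 3600 + 28 × 60 + 14) = 1694.
Frame index = 1694 × 60 + 0 = 101640.

frame 101640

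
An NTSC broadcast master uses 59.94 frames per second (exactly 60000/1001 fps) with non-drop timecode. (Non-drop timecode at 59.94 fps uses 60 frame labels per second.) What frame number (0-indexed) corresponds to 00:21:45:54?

Total seconds to the label: (0 × 3600 + 21 × 60 + 45) = 1305.
Frame index = 1305 × 60 + 54 = 78354.

frame 78354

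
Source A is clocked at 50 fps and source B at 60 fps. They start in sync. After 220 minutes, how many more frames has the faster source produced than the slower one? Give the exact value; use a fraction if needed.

132000 frames

220 min = 13200 s.
A emits 50 × 13200 = 660000 frames; B emits 60 × 13200 = 792000.
Difference = 132000 frames; B is ahead of A.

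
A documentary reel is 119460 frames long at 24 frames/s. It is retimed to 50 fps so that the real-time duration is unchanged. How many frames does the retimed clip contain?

Target frames = source frames × (target rate / source rate) = 119460 × (50)/(24) = 119460 × 25/12 = 248875.

248875 frames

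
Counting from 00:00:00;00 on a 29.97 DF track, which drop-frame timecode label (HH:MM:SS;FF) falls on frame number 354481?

Ten DF minutes hold 17982 frames, so frame 354481 lies in block 19 (frames 341658–359639) with 12823 frames into that block.
The block's first minute is 1800 frames and the rest 1798 each; 12823 frames reaches minute 7, so 19 × 18 + 7 × 2 = 356 labels have been skipped so far.
Adding those back, label number 354481 + 356 = 354837 at 30 labels/s is 11827 s + 27 f = 3 h 17 min 7 s frame 27, i.e. 03:17:07;27.

03:17:07;27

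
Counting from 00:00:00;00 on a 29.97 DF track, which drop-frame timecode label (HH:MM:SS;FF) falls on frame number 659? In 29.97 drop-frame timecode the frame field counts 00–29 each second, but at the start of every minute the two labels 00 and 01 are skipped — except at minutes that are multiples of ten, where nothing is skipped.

00:00:21;29

Each 10-minute DF block holds 10 × 60 × 30 − 9 × 2 = 17982 frames. 659 ÷ 17982 → 0 full blocks, remainder 659.
Within the partial block the first minute is 1800 frames and each further minute 1798, so 0 further minute boundaries passed. Total skipped labels = 18 × 0 + 2 × 0 = 0.
Non-drop label index = 659 + 0 = 659; at 30 labels/s that is 00:00:21:29, i.e. DF 00:00:21;29.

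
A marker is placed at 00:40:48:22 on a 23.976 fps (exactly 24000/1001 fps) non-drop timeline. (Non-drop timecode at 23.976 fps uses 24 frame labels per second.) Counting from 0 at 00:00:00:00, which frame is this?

58774

Total seconds to the label: (0 × 3600 + 40 × 60 + 48) = 2448.
Frame index = 2448 × 24 + 22 = 58774.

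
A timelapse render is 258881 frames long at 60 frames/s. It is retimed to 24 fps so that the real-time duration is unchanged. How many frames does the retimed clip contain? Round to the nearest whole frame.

Frames at target rate = 258881 × (24) / (60) = 517762/5 ≈ 103552.400.
Nearest whole frame: 103552.

103552 frames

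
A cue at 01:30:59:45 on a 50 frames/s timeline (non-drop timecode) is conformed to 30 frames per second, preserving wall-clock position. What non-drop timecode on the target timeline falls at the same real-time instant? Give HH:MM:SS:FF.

01:30:59:27

Source frame index: (1×3600 + 30×60 + 59) × 50 + 45 = 272995.
Real time: 272995 / (50) = 54599/10 s.
Target frame: (54599/10) × (30) = 163797.
At 30 labels/s: frame 163797 → 01:30:59:27.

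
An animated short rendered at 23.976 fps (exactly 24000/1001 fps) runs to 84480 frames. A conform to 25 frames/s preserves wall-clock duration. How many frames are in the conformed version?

Target frames = source frames × (target rate / source rate) = 84480 × (25)/(24000/1001) = 84480 × 1001/960 = 88088.

88088 frames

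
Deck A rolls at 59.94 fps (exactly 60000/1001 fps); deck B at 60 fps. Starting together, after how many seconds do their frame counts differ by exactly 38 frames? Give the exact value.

19019/30 seconds

The gap grows by |60 − 60000/1001| = 60/1001 frames per second.
Time for a 38-frame gap: 38 ÷ (60/1001) = 19019/30 s.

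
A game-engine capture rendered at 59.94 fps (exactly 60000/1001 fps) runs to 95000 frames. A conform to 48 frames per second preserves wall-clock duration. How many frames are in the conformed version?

76076 frames

Target frames = source frames × (target rate / source rate) = 95000 × (48)/(60000/1001) = 95000 × 1001/1250 = 76076.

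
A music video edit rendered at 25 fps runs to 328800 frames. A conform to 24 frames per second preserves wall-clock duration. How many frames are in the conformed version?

315648 frames

Target frames = source frames × (target rate / source rate) = 328800 × (24)/(25) = 328800 × 24/25 = 315648.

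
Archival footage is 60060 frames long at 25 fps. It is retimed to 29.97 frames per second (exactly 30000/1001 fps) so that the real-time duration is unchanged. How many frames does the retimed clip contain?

72000 frames

Target frames = source frames × (target rate / source rate) = 60060 × (30000/1001)/(25) = 60060 × 1200/1001 = 72000.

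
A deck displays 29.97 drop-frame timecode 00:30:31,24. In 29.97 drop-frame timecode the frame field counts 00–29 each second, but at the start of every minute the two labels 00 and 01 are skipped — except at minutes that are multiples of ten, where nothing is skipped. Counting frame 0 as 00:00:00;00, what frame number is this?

54900

As if non-drop at 30 labels/s: (0 × 3600 + 30 × 60 + 31) × 30 + 24 = 54954.
Minute boundaries passed: 30; those not divisible by 10: 30 − 3 = 27; dropped labels = 2 × 27 = 54.
Actual frame index = 54954 − 54 = 54900.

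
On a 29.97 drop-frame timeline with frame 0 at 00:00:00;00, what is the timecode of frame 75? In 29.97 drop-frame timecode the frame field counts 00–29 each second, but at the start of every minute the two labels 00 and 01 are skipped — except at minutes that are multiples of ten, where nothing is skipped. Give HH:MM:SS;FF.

Ten DF minutes hold 17982 frames, so frame 75 lies in block 0 (frames 0–17981) with 75 frames into that block.
The block's first minute is 1800 frames and the rest 1798 each; 75 frames reaches minute 0, so 0 × 18 + 0 × 2 = 0 labels have been skipped so far.
Adding those back, label number 75 + 0 = 75 at 30 labels/s is 2 s + 15 f = 0 h 0 min 2 s frame 15, i.e. 00:00:02;15.

00:00:02;15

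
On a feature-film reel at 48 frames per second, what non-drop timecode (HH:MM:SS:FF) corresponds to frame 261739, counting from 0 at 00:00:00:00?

01:30:52:43

261739 ÷ 48 = 5452 full seconds, remainder 43 frames.
5452 s = 1 h 30 min 52 s.
Timecode: 01:30:52:43.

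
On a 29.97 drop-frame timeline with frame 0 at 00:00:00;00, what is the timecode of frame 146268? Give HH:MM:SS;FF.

01:21:20;14

Ten DF minutes hold 17982 frames, so frame 146268 lies in block 8 (frames 143856–161837) with 2412 frames into that block.
The block's first minute is 1800 frames and the rest 1798 each; 2412 frames reaches minute 1, so 8 × 18 + 1 × 2 = 146 labels have been skipped so far.
Adding those back, label number 146268 + 146 = 146414 at 30 labels/s is 4880 s + 14 f = 1 h 21 min 20 s frame 14, i.e. 01:21:20;14.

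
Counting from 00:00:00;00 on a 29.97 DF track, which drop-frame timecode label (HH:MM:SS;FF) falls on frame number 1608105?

14:54:17;05

Ten DF minutes hold 17982 frames, so frame 1608105 lies in block 89 (frames 1600398–1618379) with 7707 frames into that block.
The block's first minute is 1800 frames and the rest 1798 each; 7707 frames reaches minute 4, so 89 × 18 + 4 × 2 = 1610 labels have been skipped so far.
Adding those back, label number 1608105 + 1610 = 1609715 at 30 labels/s is 53657 s + 5 f = 14 h 54 min 17 s frame 5, i.e. 14:54:17;05.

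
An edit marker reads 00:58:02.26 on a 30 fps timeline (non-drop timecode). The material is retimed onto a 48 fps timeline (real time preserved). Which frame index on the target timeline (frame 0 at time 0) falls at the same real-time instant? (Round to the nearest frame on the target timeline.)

Source frame index: (0×3600 + 58×60 + 2) × 30 + 26 = 104486.
Real time: 104486 / (30) = 52243/15 s.
Target frame: (52243/15) × (48) = 835888/5 ≈ 167177.600 → 167178.

frame 167178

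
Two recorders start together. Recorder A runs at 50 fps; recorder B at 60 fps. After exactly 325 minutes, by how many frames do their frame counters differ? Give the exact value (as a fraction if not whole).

195000 frames

325 min = 19500 s.
A emits 50 × 19500 = 975000 frames; B emits 60 × 19500 = 1170000.
Difference = 195000 frames; B is ahead of A.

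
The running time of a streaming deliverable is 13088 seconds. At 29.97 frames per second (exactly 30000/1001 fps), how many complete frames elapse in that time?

Frames = 13088 × 30000/1001 = 392640000/1001 ≈ 392247.7522.
Complete frames: 392247.

392247 frames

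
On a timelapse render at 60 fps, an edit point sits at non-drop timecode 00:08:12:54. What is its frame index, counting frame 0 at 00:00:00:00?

29574

Total seconds to the label: (0 × 3600 + 8 × 60 + 12) = 492.
Frame index = 492 × 60 + 54 = 29574.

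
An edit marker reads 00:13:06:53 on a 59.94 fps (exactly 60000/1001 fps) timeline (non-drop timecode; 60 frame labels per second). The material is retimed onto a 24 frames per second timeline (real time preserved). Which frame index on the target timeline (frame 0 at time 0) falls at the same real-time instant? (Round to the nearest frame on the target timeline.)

frame 18904

Source frame index: (0×3600 + 13×60 + 6) × 60 + 53 = 47213.
Real time: 47213 / (60000/1001) = 47260213/60000 s.
Target frame: (47260213/60000) × (24) = 47260213/2500 ≈ 18904.085 → 18904.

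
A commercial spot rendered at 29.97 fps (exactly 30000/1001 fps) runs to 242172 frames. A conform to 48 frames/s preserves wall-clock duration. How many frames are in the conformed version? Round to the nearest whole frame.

Frames at target rate = 242172 × (48) / (30000/1001) = 242414172/625 ≈ 387862.675.
Nearest whole frame: 387863.

387863 frames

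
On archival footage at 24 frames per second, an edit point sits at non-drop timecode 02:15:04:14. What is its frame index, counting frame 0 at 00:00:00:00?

Total seconds to the label: (2 × 3600 + 15 × 60 + 4) = 8104.
Frame index = 8104 × 24 + 14 = 194510.

frame 194510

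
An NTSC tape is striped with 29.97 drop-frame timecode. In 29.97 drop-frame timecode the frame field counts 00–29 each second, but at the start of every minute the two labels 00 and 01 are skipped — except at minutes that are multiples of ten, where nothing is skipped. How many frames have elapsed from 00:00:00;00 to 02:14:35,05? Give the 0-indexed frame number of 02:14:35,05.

As if non-drop at 30 labels/s: (2 × 3600 + 14 × 60 + 35) × 30 + 5 = 242255.
Minute boundaries passed: 134; those not divisible by 10: 134 − 13 = 121; dropped labels = 2 × 121 = 242.
Actual frame index = 242255 − 242 = 242013.

242013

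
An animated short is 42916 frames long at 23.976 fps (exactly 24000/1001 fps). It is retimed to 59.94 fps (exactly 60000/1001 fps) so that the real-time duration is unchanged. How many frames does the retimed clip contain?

Target frames = source frames × (target rate / source rate) = 42916 × (60000/1001)/(24000/1001) = 42916 × 5/2 = 107290.

107290 frames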